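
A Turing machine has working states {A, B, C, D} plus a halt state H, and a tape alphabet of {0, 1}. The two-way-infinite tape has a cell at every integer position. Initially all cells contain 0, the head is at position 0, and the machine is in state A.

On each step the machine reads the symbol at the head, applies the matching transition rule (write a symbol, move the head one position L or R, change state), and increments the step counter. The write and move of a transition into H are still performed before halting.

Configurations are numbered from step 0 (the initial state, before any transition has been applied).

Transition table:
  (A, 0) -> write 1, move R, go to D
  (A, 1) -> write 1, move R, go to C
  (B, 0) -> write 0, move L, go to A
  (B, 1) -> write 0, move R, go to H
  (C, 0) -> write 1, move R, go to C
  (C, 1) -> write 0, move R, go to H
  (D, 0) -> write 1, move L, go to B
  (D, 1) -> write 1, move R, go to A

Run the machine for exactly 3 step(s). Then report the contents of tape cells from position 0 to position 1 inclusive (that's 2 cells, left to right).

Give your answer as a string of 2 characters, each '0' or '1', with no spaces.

Step 1: in state A at pos 0, read 0 -> (A,0)->write 1,move R,goto D. Now: state=D, head=1, tape[-1..2]=0100 (head:   ^)
Step 2: in state D at pos 1, read 0 -> (D,0)->write 1,move L,goto B. Now: state=B, head=0, tape[-1..2]=0110 (head:  ^)
Step 3: in state B at pos 0, read 1 -> (B,1)->write 0,move R,goto H. Now: state=H, head=1, tape[-1..2]=0010 (head:   ^)

Answer: 01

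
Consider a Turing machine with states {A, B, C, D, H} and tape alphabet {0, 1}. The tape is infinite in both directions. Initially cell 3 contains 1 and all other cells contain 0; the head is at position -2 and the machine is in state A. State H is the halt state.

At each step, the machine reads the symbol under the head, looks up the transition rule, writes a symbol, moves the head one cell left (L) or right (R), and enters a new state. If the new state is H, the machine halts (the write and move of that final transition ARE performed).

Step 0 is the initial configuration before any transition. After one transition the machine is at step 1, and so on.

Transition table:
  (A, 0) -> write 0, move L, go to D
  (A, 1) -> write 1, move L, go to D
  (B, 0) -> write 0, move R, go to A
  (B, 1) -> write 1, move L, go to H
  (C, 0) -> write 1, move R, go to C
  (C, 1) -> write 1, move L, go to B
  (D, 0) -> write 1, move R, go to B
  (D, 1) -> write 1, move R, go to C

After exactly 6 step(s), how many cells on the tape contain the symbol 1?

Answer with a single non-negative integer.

Step 1: in state A at pos -2, read 0 -> (A,0)->write 0,move L,goto D. Now: state=D, head=-3, tape[-4..4]=000000010 (head:  ^)
Step 2: in state D at pos -3, read 0 -> (D,0)->write 1,move R,goto B. Now: state=B, head=-2, tape[-4..4]=010000010 (head:   ^)
Step 3: in state B at pos -2, read 0 -> (B,0)->write 0,move R,goto A. Now: state=A, head=-1, tape[-4..4]=010000010 (head:    ^)
Step 4: in state A at pos -1, read 0 -> (A,0)->write 0,move L,goto D. Now: state=D, head=-2, tape[-4..4]=010000010 (head:   ^)
Step 5: in state D at pos -2, read 0 -> (D,0)->write 1,move R,goto B. Now: state=B, head=-1, tape[-4..4]=011000010 (head:    ^)
Step 6: in state B at pos -1, read 0 -> (B,0)->write 0,move R,goto A. Now: state=A, head=0, tape[-4..4]=011000010 (head:     ^)
Cells containing 1 after step 6: {-3, -2, 3} -> 3 cell(s)

Answer: 3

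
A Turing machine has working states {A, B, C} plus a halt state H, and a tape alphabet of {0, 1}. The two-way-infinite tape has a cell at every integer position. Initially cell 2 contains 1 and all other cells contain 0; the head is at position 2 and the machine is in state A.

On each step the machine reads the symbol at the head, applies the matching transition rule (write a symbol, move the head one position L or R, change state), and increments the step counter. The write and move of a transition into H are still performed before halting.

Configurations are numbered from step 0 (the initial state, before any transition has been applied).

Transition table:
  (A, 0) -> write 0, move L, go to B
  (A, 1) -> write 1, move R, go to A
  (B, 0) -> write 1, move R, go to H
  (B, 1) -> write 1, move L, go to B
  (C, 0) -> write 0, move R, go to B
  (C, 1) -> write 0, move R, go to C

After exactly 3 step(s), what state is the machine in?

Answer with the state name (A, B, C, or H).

Answer: B

Derivation:
Step 1: in state A at pos 2, read 1 -> (A,1)->write 1,move R,goto A. Now: state=A, head=3, tape[1..4]=0100 (head:   ^)
Step 2: in state A at pos 3, read 0 -> (A,0)->write 0,move L,goto B. Now: state=B, head=2, tape[1..4]=0100 (head:  ^)
Step 3: in state B at pos 2, read 1 -> (B,1)->write 1,move L,goto B. Now: state=B, head=1, tape[0..4]=00100 (head:  ^)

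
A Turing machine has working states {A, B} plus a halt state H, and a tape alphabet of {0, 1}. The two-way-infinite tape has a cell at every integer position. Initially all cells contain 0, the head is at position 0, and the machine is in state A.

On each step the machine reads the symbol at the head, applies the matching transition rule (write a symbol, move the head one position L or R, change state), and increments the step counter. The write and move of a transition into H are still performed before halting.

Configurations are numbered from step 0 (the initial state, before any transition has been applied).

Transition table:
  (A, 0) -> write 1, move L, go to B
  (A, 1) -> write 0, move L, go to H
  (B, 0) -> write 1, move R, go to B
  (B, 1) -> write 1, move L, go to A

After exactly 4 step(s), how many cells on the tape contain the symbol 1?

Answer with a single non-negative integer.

Step 1: in state A at pos 0, read 0 -> (A,0)->write 1,move L,goto B. Now: state=B, head=-1, tape[-2..1]=0010 (head:  ^)
Step 2: in state B at pos -1, read 0 -> (B,0)->write 1,move R,goto B. Now: state=B, head=0, tape[-2..1]=0110 (head:   ^)
Step 3: in state B at pos 0, read 1 -> (B,1)->write 1,move L,goto A. Now: state=A, head=-1, tape[-2..1]=0110 (head:  ^)
Step 4: in state A at pos -1, read 1 -> (A,1)->write 0,move L,goto H. Now: state=H, head=-2, tape[-3..1]=00010 (head:  ^)
Cells containing 1 after step 4: {0} -> 1 cell(s)

Answer: 1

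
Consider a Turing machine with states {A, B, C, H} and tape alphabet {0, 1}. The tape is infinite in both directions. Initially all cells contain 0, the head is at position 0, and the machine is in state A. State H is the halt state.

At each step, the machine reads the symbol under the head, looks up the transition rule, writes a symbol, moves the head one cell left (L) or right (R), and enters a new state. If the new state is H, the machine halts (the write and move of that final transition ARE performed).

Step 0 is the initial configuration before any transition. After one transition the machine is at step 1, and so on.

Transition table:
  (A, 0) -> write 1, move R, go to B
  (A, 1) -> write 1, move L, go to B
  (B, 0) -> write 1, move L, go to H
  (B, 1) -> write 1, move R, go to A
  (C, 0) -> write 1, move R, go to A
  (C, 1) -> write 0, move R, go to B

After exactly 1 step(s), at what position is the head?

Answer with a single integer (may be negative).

Step 1: in state A at pos 0, read 0 -> (A,0)->write 1,move R,goto B. Now: state=B, head=1, tape[-1..2]=0100 (head:   ^)

Answer: 1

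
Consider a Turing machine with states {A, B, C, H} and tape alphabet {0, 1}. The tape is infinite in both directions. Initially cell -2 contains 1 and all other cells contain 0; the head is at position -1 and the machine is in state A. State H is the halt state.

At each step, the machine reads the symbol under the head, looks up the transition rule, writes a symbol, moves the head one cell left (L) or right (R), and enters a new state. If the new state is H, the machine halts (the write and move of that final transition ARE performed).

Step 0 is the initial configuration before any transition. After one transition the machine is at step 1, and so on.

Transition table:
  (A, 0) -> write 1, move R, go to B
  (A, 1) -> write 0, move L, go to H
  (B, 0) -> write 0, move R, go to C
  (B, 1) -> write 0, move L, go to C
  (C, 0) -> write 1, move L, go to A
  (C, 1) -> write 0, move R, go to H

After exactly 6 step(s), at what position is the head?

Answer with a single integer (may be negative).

Answer: 1

Derivation:
Step 1: in state A at pos -1, read 0 -> (A,0)->write 1,move R,goto B. Now: state=B, head=0, tape[-3..1]=01100 (head:    ^)
Step 2: in state B at pos 0, read 0 -> (B,0)->write 0,move R,goto C. Now: state=C, head=1, tape[-3..2]=011000 (head:     ^)
Step 3: in state C at pos 1, read 0 -> (C,0)->write 1,move L,goto A. Now: state=A, head=0, tape[-3..2]=011010 (head:    ^)
Step 4: in state A at pos 0, read 0 -> (A,0)->write 1,move R,goto B. Now: state=B, head=1, tape[-3..2]=011110 (head:     ^)
Step 5: in state B at pos 1, read 1 -> (B,1)->write 0,move L,goto C. Now: state=C, head=0, tape[-3..2]=011100 (head:    ^)
Step 6: in state C at pos 0, read 1 -> (C,1)->write 0,move R,goto H. Now: state=H, head=1, tape[-3..2]=011000 (head:     ^)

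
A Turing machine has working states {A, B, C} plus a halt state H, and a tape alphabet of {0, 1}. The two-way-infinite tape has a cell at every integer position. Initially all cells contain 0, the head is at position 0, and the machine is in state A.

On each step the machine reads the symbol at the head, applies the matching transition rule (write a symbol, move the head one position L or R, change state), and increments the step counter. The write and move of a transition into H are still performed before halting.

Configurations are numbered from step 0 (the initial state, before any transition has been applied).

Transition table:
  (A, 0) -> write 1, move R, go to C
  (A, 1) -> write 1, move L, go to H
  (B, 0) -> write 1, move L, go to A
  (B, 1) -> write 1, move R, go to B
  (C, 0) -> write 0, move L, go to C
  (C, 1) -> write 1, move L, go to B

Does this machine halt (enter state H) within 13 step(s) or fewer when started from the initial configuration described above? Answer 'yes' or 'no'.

Step 1: in state A at pos 0, read 0 -> (A,0)->write 1,move R,goto C. Now: state=C, head=1, tape[-1..2]=0100 (head:   ^)
Step 2: in state C at pos 1, read 0 -> (C,0)->write 0,move L,goto C. Now: state=C, head=0, tape[-1..2]=0100 (head:  ^)
Step 3: in state C at pos 0, read 1 -> (C,1)->write 1,move L,goto B. Now: state=B, head=-1, tape[-2..2]=00100 (head:  ^)
Step 4: in state B at pos -1, read 0 -> (B,0)->write 1,move L,goto A. Now: state=A, head=-2, tape[-3..2]=001100 (head:  ^)
Step 5: in state A at pos -2, read 0 -> (A,0)->write 1,move R,goto C. Now: state=C, head=-1, tape[-3..2]=011100 (head:   ^)
Step 6: in state C at pos -1, read 1 -> (C,1)->write 1,move L,goto B. Now: state=B, head=-2, tape[-3..2]=011100 (head:  ^)
Step 7: in state B at pos -2, read 1 -> (B,1)->write 1,move R,goto B. Now: state=B, head=-1, tape[-3..2]=011100 (head:   ^)
Step 8: in state B at pos -1, read 1 -> (B,1)->write 1,move R,goto B. Now: state=B, head=0, tape[-3..2]=011100 (head:    ^)
Step 9: in state B at pos 0, read 1 -> (B,1)->write 1,move R,goto B. Now: state=B, head=1, tape[-3..2]=011100 (head:     ^)
Step 10: in state B at pos 1, read 0 -> (B,0)->write 1,move L,goto A. Now: state=A, head=0, tape[-3..2]=011110 (head:    ^)
Step 11: in state A at pos 0, read 1 -> (A,1)->write 1,move L,goto H. Now: state=H, head=-1, tape[-3..2]=011110 (head:   ^)
State H reached at step 11; 11 <= 13 -> yes

Answer: yes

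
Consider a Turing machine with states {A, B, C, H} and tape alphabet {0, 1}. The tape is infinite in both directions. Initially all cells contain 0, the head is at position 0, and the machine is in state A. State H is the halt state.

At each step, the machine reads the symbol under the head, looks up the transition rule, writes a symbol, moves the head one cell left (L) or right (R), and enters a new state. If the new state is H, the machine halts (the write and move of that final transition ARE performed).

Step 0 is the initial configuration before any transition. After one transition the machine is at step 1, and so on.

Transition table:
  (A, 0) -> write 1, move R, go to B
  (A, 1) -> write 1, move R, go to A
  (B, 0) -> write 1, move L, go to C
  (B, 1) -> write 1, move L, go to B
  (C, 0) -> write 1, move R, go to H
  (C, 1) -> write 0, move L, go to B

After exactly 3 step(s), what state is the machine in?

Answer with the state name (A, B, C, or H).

Step 1: in state A at pos 0, read 0 -> (A,0)->write 1,move R,goto B. Now: state=B, head=1, tape[-1..2]=0100 (head:   ^)
Step 2: in state B at pos 1, read 0 -> (B,0)->write 1,move L,goto C. Now: state=C, head=0, tape[-1..2]=0110 (head:  ^)
Step 3: in state C at pos 0, read 1 -> (C,1)->write 0,move L,goto B. Now: state=B, head=-1, tape[-2..2]=00010 (head:  ^)

Answer: B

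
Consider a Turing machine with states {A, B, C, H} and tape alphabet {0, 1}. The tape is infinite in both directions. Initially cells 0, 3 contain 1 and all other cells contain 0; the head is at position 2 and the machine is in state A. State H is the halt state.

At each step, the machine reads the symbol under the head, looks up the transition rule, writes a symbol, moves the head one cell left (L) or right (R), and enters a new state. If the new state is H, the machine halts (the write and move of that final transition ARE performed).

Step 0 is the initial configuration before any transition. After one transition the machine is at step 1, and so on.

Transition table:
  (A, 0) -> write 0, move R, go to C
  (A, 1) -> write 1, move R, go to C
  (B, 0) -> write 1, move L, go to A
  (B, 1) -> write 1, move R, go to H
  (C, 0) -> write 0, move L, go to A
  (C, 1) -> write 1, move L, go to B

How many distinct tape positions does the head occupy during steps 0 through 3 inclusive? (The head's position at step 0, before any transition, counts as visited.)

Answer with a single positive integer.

Step 1: in state A at pos 2, read 0 -> (A,0)->write 0,move R,goto C. Now: state=C, head=3, tape[-1..4]=010010 (head:     ^)
Step 2: in state C at pos 3, read 1 -> (C,1)->write 1,move L,goto B. Now: state=B, head=2, tape[-1..4]=010010 (head:    ^)
Step 3: in state B at pos 2, read 0 -> (B,0)->write 1,move L,goto A. Now: state=A, head=1, tape[-1..4]=010110 (head:   ^)
Head positions at steps 0..3: starting at 2, distinct positions visited = {1, 2, 3} -> 3 position(s)

Answer: 3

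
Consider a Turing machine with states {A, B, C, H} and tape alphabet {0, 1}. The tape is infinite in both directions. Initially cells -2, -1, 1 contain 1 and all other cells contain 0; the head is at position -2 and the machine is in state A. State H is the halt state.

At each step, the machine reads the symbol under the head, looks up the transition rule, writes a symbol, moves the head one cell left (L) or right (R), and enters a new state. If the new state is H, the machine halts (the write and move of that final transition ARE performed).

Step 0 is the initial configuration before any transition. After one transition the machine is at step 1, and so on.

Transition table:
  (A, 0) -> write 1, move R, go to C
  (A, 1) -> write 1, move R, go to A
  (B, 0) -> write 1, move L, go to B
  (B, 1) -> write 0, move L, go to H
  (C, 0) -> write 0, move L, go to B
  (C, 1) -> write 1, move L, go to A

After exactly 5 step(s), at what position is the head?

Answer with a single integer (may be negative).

Answer: 1

Derivation:
Step 1: in state A at pos -2, read 1 -> (A,1)->write 1,move R,goto A. Now: state=A, head=-1, tape[-3..2]=011010 (head:   ^)
Step 2: in state A at pos -1, read 1 -> (A,1)->write 1,move R,goto A. Now: state=A, head=0, tape[-3..2]=011010 (head:    ^)
Step 3: in state A at pos 0, read 0 -> (A,0)->write 1,move R,goto C. Now: state=C, head=1, tape[-3..2]=011110 (head:     ^)
Step 4: in state C at pos 1, read 1 -> (C,1)->write 1,move L,goto A. Now: state=A, head=0, tape[-3..2]=011110 (head:    ^)
Step 5: in state A at pos 0, read 1 -> (A,1)->write 1,move R,goto A. Now: state=A, head=1, tape[-3..2]=011110 (head:     ^)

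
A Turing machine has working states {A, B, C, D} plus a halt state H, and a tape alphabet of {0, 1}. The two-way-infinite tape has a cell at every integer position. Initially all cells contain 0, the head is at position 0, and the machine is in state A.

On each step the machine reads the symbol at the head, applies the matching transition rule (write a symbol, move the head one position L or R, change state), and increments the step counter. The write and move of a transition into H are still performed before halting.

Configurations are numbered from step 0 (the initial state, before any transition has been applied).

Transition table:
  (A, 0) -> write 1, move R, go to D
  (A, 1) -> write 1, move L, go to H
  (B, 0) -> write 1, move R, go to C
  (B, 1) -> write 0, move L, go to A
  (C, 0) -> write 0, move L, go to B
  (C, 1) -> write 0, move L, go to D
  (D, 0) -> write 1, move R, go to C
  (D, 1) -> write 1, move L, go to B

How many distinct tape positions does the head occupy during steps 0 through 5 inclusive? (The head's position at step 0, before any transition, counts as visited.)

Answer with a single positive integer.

Answer: 4

Derivation:
Step 1: in state A at pos 0, read 0 -> (A,0)->write 1,move R,goto D. Now: state=D, head=1, tape[-1..2]=0100 (head:   ^)
Step 2: in state D at pos 1, read 0 -> (D,0)->write 1,move R,goto C. Now: state=C, head=2, tape[-1..3]=01100 (head:    ^)
Step 3: in state C at pos 2, read 0 -> (C,0)->write 0,move L,goto B. Now: state=B, head=1, tape[-1..3]=01100 (head:   ^)
Step 4: in state B at pos 1, read 1 -> (B,1)->write 0,move L,goto A. Now: state=A, head=0, tape[-1..3]=01000 (head:  ^)
Step 5: in state A at pos 0, read 1 -> (A,1)->write 1,move L,goto H. Now: state=H, head=-1, tape[-2..3]=001000 (head:  ^)
Head positions at steps 0..5: starting at 0, distinct positions visited = {-1, 0, 1, 2} -> 4 position(s)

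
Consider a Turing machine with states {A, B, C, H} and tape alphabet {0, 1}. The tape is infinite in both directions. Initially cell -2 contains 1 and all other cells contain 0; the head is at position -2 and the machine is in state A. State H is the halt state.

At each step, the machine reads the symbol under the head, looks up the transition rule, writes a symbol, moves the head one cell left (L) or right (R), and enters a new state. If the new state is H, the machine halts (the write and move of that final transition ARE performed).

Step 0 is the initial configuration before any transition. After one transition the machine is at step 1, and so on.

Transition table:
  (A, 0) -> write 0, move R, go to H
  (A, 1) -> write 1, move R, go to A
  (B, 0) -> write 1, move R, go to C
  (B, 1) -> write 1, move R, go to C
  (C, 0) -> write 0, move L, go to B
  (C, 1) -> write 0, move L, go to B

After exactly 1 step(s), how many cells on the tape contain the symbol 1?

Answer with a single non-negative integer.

Answer: 1

Derivation:
Step 1: in state A at pos -2, read 1 -> (A,1)->write 1,move R,goto A. Now: state=A, head=-1, tape[-3..0]=0100 (head:   ^)
Cells containing 1 after step 1: {-2} -> 1 cell(s)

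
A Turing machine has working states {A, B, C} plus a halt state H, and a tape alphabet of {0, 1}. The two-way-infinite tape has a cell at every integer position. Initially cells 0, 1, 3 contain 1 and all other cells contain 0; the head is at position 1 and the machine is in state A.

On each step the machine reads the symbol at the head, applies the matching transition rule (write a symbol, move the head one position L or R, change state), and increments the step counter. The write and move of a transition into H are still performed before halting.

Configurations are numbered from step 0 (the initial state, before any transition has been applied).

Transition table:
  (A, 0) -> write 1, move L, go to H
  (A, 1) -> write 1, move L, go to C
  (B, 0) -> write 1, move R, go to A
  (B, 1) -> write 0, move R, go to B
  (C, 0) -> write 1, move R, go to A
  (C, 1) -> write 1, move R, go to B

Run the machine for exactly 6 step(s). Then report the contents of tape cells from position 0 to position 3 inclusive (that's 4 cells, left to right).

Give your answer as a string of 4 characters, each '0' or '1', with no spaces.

Answer: 1011

Derivation:
Step 1: in state A at pos 1, read 1 -> (A,1)->write 1,move L,goto C. Now: state=C, head=0, tape[-1..4]=011010 (head:  ^)
Step 2: in state C at pos 0, read 1 -> (C,1)->write 1,move R,goto B. Now: state=B, head=1, tape[-1..4]=011010 (head:   ^)
Step 3: in state B at pos 1, read 1 -> (B,1)->write 0,move R,goto B. Now: state=B, head=2, tape[-1..4]=010010 (head:    ^)
Step 4: in state B at pos 2, read 0 -> (B,0)->write 1,move R,goto A. Now: state=A, head=3, tape[-1..4]=010110 (head:     ^)
Step 5: in state A at pos 3, read 1 -> (A,1)->write 1,move L,goto C. Now: state=C, head=2, tape[-1..4]=010110 (head:    ^)
Step 6: in state C at pos 2, read 1 -> (C,1)->write 1,move R,goto B. Now: state=B, head=3, tape[-1..4]=010110 (head:     ^)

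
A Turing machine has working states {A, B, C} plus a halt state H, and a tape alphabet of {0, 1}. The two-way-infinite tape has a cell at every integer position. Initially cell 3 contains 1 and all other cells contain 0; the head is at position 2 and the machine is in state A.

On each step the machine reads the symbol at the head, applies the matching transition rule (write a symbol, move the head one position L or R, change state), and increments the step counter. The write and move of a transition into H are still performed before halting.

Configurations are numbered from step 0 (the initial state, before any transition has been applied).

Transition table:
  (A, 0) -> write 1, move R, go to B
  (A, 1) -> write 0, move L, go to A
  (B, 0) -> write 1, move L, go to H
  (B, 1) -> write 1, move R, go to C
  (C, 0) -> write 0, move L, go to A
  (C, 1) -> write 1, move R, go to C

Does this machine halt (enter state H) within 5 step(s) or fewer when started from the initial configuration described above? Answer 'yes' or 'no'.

Step 1: in state A at pos 2, read 0 -> (A,0)->write 1,move R,goto B. Now: state=B, head=3, tape[1..4]=0110 (head:   ^)
Step 2: in state B at pos 3, read 1 -> (B,1)->write 1,move R,goto C. Now: state=C, head=4, tape[1..5]=01100 (head:    ^)
Step 3: in state C at pos 4, read 0 -> (C,0)->write 0,move L,goto A. Now: state=A, head=3, tape[1..5]=01100 (head:   ^)
Step 4: in state A at pos 3, read 1 -> (A,1)->write 0,move L,goto A. Now: state=A, head=2, tape[1..5]=01000 (head:  ^)
Step 5: in state A at pos 2, read 1 -> (A,1)->write 0,move L,goto A. Now: state=A, head=1, tape[0..5]=000000 (head:  ^)
After 5 step(s): state = A (not H) -> not halted within 5 -> no

Answer: no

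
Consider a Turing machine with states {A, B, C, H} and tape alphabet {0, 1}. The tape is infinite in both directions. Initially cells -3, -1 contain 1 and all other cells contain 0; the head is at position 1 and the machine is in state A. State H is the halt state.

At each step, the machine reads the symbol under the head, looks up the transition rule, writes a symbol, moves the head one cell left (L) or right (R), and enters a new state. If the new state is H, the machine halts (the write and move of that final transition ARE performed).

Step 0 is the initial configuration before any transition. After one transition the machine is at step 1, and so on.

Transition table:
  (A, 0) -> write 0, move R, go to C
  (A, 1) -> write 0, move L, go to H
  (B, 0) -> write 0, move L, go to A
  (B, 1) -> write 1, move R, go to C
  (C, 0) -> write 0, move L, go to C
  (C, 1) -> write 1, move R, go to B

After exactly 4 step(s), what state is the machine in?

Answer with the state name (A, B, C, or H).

Step 1: in state A at pos 1, read 0 -> (A,0)->write 0,move R,goto C. Now: state=C, head=2, tape[-4..3]=01010000 (head:       ^)
Step 2: in state C at pos 2, read 0 -> (C,0)->write 0,move L,goto C. Now: state=C, head=1, tape[-4..3]=01010000 (head:      ^)
Step 3: in state C at pos 1, read 0 -> (C,0)->write 0,move L,goto C. Now: state=C, head=0, tape[-4..3]=01010000 (head:     ^)
Step 4: in state C at pos 0, read 0 -> (C,0)->write 0,move L,goto C. Now: state=C, head=-1, tape[-4..3]=01010000 (head:    ^)

Answer: C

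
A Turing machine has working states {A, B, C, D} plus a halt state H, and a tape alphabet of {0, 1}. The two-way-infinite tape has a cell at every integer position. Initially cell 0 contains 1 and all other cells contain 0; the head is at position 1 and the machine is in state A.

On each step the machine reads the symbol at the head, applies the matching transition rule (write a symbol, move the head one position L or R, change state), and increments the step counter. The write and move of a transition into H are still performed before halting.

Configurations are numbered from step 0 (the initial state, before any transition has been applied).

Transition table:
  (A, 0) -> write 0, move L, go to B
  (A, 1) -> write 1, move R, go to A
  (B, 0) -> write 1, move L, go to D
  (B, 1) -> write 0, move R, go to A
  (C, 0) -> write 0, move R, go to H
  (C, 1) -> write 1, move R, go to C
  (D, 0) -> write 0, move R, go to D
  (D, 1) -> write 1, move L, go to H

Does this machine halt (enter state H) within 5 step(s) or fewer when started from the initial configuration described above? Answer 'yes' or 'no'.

Step 1: in state A at pos 1, read 0 -> (A,0)->write 0,move L,goto B. Now: state=B, head=0, tape[-1..2]=0100 (head:  ^)
Step 2: in state B at pos 0, read 1 -> (B,1)->write 0,move R,goto A. Now: state=A, head=1, tape[-1..2]=0000 (head:   ^)
Step 3: in state A at pos 1, read 0 -> (A,0)->write 0,move L,goto B. Now: state=B, head=0, tape[-1..2]=0000 (head:  ^)
Step 4: in state B at pos 0, read 0 -> (B,0)->write 1,move L,goto D. Now: state=D, head=-1, tape[-2..2]=00100 (head:  ^)
Step 5: in state D at pos -1, read 0 -> (D,0)->write 0,move R,goto D. Now: state=D, head=0, tape[-2..2]=00100 (head:   ^)
After 5 step(s): state = D (not H) -> not halted within 5 -> no

Answer: no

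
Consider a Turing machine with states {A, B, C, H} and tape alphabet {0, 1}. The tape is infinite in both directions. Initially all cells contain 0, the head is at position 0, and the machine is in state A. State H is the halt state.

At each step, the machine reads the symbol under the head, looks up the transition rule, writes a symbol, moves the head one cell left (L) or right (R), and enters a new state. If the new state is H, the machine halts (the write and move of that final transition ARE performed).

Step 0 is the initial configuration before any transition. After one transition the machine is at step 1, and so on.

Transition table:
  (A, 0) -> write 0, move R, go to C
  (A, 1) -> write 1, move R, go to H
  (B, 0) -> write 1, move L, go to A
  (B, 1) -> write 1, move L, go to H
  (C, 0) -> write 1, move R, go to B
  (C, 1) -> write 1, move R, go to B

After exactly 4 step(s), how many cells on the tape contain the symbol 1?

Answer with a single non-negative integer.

Step 1: in state A at pos 0, read 0 -> (A,0)->write 0,move R,goto C. Now: state=C, head=1, tape[-1..2]=0000 (head:   ^)
Step 2: in state C at pos 1, read 0 -> (C,0)->write 1,move R,goto B. Now: state=B, head=2, tape[-1..3]=00100 (head:    ^)
Step 3: in state B at pos 2, read 0 -> (B,0)->write 1,move L,goto A. Now: state=A, head=1, tape[-1..3]=00110 (head:   ^)
Step 4: in state A at pos 1, read 1 -> (A,1)->write 1,move R,goto H. Now: state=H, head=2, tape[-1..3]=00110 (head:    ^)
Cells containing 1 after step 4: {1, 2} -> 2 cell(s)

Answer: 2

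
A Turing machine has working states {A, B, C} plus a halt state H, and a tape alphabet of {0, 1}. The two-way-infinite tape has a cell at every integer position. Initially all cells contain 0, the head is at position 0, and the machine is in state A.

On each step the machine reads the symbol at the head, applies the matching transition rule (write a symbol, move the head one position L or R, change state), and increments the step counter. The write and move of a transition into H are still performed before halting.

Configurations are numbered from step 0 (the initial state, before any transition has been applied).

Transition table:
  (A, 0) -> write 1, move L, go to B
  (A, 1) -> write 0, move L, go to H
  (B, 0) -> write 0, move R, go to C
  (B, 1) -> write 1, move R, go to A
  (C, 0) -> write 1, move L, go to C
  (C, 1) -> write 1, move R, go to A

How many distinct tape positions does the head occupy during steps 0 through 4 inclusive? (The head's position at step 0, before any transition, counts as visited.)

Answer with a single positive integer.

Step 1: in state A at pos 0, read 0 -> (A,0)->write 1,move L,goto B. Now: state=B, head=-1, tape[-2..1]=0010 (head:  ^)
Step 2: in state B at pos -1, read 0 -> (B,0)->write 0,move R,goto C. Now: state=C, head=0, tape[-2..1]=0010 (head:   ^)
Step 3: in state C at pos 0, read 1 -> (C,1)->write 1,move R,goto A. Now: state=A, head=1, tape[-2..2]=00100 (head:    ^)
Step 4: in state A at pos 1, read 0 -> (A,0)->write 1,move L,goto B. Now: state=B, head=0, tape[-2..2]=00110 (head:   ^)
Head positions at steps 0..4: starting at 0, distinct positions visited = {-1, 0, 1} -> 3 position(s)

Answer: 3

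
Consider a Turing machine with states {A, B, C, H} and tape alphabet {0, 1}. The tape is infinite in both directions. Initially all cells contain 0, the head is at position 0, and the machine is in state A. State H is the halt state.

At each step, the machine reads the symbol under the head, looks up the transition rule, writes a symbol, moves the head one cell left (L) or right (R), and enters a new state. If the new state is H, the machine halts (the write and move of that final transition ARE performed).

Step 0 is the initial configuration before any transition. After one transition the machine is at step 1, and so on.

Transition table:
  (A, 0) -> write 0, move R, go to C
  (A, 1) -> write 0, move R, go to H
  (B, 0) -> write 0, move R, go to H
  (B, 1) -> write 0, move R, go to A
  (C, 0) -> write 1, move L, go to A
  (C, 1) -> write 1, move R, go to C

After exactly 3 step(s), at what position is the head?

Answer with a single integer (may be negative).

Step 1: in state A at pos 0, read 0 -> (A,0)->write 0,move R,goto C. Now: state=C, head=1, tape[-1..2]=0000 (head:   ^)
Step 2: in state C at pos 1, read 0 -> (C,0)->write 1,move L,goto A. Now: state=A, head=0, tape[-1..2]=0010 (head:  ^)
Step 3: in state A at pos 0, read 0 -> (A,0)->write 0,move R,goto C. Now: state=C, head=1, tape[-1..2]=0010 (head:   ^)

Answer: 1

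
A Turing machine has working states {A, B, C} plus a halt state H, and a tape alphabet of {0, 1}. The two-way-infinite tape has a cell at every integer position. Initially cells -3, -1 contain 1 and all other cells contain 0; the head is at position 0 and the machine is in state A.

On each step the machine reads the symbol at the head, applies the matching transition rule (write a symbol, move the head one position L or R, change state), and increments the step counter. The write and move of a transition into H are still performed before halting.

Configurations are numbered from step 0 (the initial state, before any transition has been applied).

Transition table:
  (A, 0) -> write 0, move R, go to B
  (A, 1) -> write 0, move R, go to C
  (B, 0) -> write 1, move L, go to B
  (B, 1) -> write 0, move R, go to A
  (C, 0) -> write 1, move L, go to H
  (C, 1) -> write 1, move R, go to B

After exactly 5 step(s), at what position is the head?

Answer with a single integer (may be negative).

Answer: 1

Derivation:
Step 1: in state A at pos 0, read 0 -> (A,0)->write 0,move R,goto B. Now: state=B, head=1, tape[-4..2]=0101000 (head:      ^)
Step 2: in state B at pos 1, read 0 -> (B,0)->write 1,move L,goto B. Now: state=B, head=0, tape[-4..2]=0101010 (head:     ^)
Step 3: in state B at pos 0, read 0 -> (B,0)->write 1,move L,goto B. Now: state=B, head=-1, tape[-4..2]=0101110 (head:    ^)
Step 4: in state B at pos -1, read 1 -> (B,1)->write 0,move R,goto A. Now: state=A, head=0, tape[-4..2]=0100110 (head:     ^)
Step 5: in state A at pos 0, read 1 -> (A,1)->write 0,move R,goto C. Now: state=C, head=1, tape[-4..2]=0100010 (head:      ^)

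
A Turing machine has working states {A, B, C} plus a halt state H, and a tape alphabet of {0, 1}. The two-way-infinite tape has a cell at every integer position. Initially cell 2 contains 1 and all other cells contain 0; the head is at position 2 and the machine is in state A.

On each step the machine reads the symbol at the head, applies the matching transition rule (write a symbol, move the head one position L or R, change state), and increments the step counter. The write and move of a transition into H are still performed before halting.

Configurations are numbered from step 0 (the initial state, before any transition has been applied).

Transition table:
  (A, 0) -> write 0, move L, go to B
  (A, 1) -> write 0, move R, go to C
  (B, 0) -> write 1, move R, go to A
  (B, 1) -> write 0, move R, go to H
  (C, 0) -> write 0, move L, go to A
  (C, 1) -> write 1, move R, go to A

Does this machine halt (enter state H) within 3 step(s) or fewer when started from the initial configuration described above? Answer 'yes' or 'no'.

Step 1: in state A at pos 2, read 1 -> (A,1)->write 0,move R,goto C. Now: state=C, head=3, tape[1..4]=0000 (head:   ^)
Step 2: in state C at pos 3, read 0 -> (C,0)->write 0,move L,goto A. Now: state=A, head=2, tape[1..4]=0000 (head:  ^)
Step 3: in state A at pos 2, read 0 -> (A,0)->write 0,move L,goto B. Now: state=B, head=1, tape[0..4]=00000 (head:  ^)
After 3 step(s): state = B (not H) -> not halted within 3 -> no

Answer: no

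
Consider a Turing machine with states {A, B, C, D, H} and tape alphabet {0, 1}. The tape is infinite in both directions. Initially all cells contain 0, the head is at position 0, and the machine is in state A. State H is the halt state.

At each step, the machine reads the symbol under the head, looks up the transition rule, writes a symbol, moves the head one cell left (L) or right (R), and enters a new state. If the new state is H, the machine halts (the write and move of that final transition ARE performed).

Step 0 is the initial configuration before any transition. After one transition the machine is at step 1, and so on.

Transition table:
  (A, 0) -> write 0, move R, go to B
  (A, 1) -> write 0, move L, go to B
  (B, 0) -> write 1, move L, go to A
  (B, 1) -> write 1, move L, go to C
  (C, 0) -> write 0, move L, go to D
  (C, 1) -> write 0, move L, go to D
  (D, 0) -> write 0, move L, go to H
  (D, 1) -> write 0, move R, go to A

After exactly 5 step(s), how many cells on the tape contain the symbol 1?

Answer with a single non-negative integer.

Answer: 1

Derivation:
Step 1: in state A at pos 0, read 0 -> (A,0)->write 0,move R,goto B. Now: state=B, head=1, tape[-1..2]=0000 (head:   ^)
Step 2: in state B at pos 1, read 0 -> (B,0)->write 1,move L,goto A. Now: state=A, head=0, tape[-1..2]=0010 (head:  ^)
Step 3: in state A at pos 0, read 0 -> (A,0)->write 0,move R,goto B. Now: state=B, head=1, tape[-1..2]=0010 (head:   ^)
Step 4: in state B at pos 1, read 1 -> (B,1)->write 1,move L,goto C. Now: state=C, head=0, tape[-1..2]=0010 (head:  ^)
Step 5: in state C at pos 0, read 0 -> (C,0)->write 0,move L,goto D. Now: state=D, head=-1, tape[-2..2]=00010 (head:  ^)
Cells containing 1 after step 5: {1} -> 1 cell(s)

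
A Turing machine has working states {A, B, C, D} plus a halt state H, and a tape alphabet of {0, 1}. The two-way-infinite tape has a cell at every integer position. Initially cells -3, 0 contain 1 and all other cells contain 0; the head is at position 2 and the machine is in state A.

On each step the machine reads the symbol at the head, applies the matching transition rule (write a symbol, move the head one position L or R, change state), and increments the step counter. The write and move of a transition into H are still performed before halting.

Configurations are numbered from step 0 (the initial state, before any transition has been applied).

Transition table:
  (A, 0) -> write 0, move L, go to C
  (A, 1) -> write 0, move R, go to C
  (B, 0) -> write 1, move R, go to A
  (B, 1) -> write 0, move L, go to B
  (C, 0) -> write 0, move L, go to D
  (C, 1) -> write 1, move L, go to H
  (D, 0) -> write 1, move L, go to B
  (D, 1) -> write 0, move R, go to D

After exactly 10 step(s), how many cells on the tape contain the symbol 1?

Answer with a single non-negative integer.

Step 1: in state A at pos 2, read 0 -> (A,0)->write 0,move L,goto C. Now: state=C, head=1, tape[-4..3]=01001000 (head:      ^)
Step 2: in state C at pos 1, read 0 -> (C,0)->write 0,move L,goto D. Now: state=D, head=0, tape[-4..3]=01001000 (head:     ^)
Step 3: in state D at pos 0, read 1 -> (D,1)->write 0,move R,goto D. Now: state=D, head=1, tape[-4..3]=01000000 (head:      ^)
Step 4: in state D at pos 1, read 0 -> (D,0)->write 1,move L,goto B. Now: state=B, head=0, tape[-4..3]=01000100 (head:     ^)
Step 5: in state B at pos 0, read 0 -> (B,0)->write 1,move R,goto A. Now: state=A, head=1, tape[-4..3]=01001100 (head:      ^)
Step 6: in state A at pos 1, read 1 -> (A,1)->write 0,move R,goto C. Now: state=C, head=2, tape[-4..3]=01001000 (head:       ^)
Step 7: in state C at pos 2, read 0 -> (C,0)->write 0,move L,goto D. Now: state=D, head=1, tape[-4..3]=01001000 (head:      ^)
Step 8: in state D at pos 1, read 0 -> (D,0)->write 1,move L,goto B. Now: state=B, head=0, tape[-4..3]=01001100 (head:     ^)
Step 9: in state B at pos 0, read 1 -> (B,1)->write 0,move L,goto B. Now: state=B, head=-1, tape[-4..3]=01000100 (head:    ^)
Step 10: in state B at pos -1, read 0 -> (B,0)->write 1,move R,goto A. Now: state=A, head=0, tape[-4..3]=01010100 (head:     ^)
Cells containing 1 after step 10: {-3, -1, 1} -> 3 cell(s)

Answer: 3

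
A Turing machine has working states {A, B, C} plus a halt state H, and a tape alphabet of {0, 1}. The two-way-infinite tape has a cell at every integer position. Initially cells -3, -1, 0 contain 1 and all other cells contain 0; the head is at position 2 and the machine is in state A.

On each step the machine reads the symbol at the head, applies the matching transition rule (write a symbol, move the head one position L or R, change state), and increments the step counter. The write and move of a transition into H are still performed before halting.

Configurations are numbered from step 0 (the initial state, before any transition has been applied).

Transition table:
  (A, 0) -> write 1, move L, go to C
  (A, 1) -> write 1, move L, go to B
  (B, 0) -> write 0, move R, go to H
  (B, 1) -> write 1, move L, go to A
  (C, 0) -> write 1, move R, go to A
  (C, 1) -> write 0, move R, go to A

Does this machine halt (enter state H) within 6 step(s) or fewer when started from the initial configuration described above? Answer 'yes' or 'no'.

Answer: no

Derivation:
Step 1: in state A at pos 2, read 0 -> (A,0)->write 1,move L,goto C. Now: state=C, head=1, tape[-4..3]=01011010 (head:      ^)
Step 2: in state C at pos 1, read 0 -> (C,0)->write 1,move R,goto A. Now: state=A, head=2, tape[-4..3]=01011110 (head:       ^)
Step 3: in state A at pos 2, read 1 -> (A,1)->write 1,move L,goto B. Now: state=B, head=1, tape[-4..3]=01011110 (head:      ^)
Step 4: in state B at pos 1, read 1 -> (B,1)->write 1,move L,goto A. Now: state=A, head=0, tape[-4..3]=01011110 (head:     ^)
Step 5: in state A at pos 0, read 1 -> (A,1)->write 1,move L,goto B. Now: state=B, head=-1, tape[-4..3]=01011110 (head:    ^)
Step 6: in state B at pos -1, read 1 -> (B,1)->write 1,move L,goto A. Now: state=A, head=-2, tape[-4..3]=01011110 (head:   ^)
After 6 step(s): state = A (not H) -> not halted within 6 -> no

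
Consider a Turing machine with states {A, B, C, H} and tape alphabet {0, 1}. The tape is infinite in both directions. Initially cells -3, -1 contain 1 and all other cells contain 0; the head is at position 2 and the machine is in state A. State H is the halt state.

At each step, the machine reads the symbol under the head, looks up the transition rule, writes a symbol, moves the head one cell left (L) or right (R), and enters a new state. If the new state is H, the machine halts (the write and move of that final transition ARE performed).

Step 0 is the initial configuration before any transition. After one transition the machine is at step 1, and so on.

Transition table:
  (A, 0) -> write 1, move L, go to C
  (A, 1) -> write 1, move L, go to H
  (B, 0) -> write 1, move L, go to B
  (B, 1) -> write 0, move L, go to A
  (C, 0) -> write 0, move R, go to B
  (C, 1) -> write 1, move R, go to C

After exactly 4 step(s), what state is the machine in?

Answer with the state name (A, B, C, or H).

Step 1: in state A at pos 2, read 0 -> (A,0)->write 1,move L,goto C. Now: state=C, head=1, tape[-4..3]=01010010 (head:      ^)
Step 2: in state C at pos 1, read 0 -> (C,0)->write 0,move R,goto B. Now: state=B, head=2, tape[-4..3]=01010010 (head:       ^)
Step 3: in state B at pos 2, read 1 -> (B,1)->write 0,move L,goto A. Now: state=A, head=1, tape[-4..3]=01010000 (head:      ^)
Step 4: in state A at pos 1, read 0 -> (A,0)->write 1,move L,goto C. Now: state=C, head=0, tape[-4..3]=01010100 (head:     ^)

Answer: C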